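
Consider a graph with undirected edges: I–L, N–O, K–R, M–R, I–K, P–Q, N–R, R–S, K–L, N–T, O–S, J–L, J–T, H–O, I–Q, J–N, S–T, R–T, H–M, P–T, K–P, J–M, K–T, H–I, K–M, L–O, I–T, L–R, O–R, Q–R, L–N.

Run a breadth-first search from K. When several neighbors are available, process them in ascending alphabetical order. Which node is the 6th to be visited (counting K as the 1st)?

R

Visit K; enqueue I, L, M, P, R, T → queue [I, L, M, P, R, T]
Visit I; enqueue H, Q → queue [L, M, P, R, T, H, Q]
Visit L; enqueue J, N, O → queue [M, P, R, T, H, Q, J, N, O]
Visit M → queue [P, R, T, H, Q, J, N, O]
Visit P → queue [R, T, H, Q, J, N, O]
Visit R; enqueue S → queue [T, H, Q, J, N, O, S]
Visit T → queue [H, Q, J, N, O, S]
Visit H → queue [Q, J, N, O, S]
Visit Q → queue [J, N, O, S]
Visit J → queue [N, O, S]
Visit N → queue [O, S]
Visit O → queue [S]
Visit S → queue []

Visit order: K, I, L, M, P, R, T, H, Q, J, N, O, S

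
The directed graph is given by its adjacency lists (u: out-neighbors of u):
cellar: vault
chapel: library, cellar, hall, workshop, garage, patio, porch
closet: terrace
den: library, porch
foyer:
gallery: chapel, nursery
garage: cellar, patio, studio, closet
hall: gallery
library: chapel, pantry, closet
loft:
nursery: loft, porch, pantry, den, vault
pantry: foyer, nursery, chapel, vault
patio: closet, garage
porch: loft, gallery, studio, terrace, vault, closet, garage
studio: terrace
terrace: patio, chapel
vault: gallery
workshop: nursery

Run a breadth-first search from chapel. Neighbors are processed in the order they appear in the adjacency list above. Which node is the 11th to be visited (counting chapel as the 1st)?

Visit chapel; enqueue library, cellar, hall, workshop, garage, patio, porch → queue [library, cellar, hall, workshop, garage, patio, porch]
Visit library; enqueue pantry, closet → queue [cellar, hall, workshop, garage, patio, porch, pantry, closet]
Visit cellar; enqueue vault → queue [hall, workshop, garage, patio, porch, pantry, closet, vault]
Visit hall; enqueue gallery → queue [workshop, garage, patio, porch, pantry, closet, vault, gallery]
Visit workshop; enqueue nursery → queue [garage, patio, porch, pantry, closet, vault, gallery, nursery]
Visit garage; enqueue studio → queue [patio, porch, pantry, closet, vault, gallery, nursery, studio]
Visit patio → queue [porch, pantry, closet, vault, gallery, nursery, studio]
Visit porch; enqueue loft, terrace → queue [pantry, closet, vault, gallery, nursery, studio, loft, terrace]
Visit pantry; enqueue foyer → queue [closet, vault, gallery, nursery, studio, loft, terrace, foyer]
Visit closet → queue [vault, gallery, nursery, studio, loft, terrace, foyer]
Visit vault → queue [gallery, nursery, studio, loft, terrace, foyer]
Visit gallery → queue [nursery, studio, loft, terrace, foyer]
Visit nursery; enqueue den → queue [studio, loft, terrace, foyer, den]
Visit studio → queue [loft, terrace, foyer, den]
Visit loft → queue [terrace, foyer, den]
Visit terrace → queue [foyer, den]
Visit foyer → queue [den]
Visit den → queue []

Visit order: chapel, library, cellar, hall, workshop, garage, patio, porch, pantry, closet, vault, gallery, nursery, studio, loft, terrace, foyer, den

vault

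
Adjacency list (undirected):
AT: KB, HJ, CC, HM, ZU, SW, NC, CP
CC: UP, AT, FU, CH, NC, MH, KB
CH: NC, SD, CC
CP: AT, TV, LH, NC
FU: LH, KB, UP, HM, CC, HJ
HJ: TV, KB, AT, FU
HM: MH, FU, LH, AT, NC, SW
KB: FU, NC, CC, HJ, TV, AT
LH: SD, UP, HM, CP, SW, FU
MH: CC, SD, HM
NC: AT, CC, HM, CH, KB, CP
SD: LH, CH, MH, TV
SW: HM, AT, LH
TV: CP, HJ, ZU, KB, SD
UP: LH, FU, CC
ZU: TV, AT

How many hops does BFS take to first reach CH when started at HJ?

3

Level 0: HJ
Level 1: AT, FU, KB, TV
Level 2: CC, CP, HM, LH, NC, SD, SW, UP, ZU
Level 3: CH, MH
CH first appears at level 3.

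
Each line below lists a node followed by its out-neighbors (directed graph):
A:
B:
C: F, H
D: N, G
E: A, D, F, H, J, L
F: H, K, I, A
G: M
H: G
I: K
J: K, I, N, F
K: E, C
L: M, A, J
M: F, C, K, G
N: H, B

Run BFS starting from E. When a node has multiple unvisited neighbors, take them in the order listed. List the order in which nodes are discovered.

E A D F H J L N G K I M B C

Visit E; enqueue A, D, F, H, J, L → queue [A, D, F, H, J, L]
Visit A → queue [D, F, H, J, L]
Visit D; enqueue N, G → queue [F, H, J, L, N, G]
Visit F; enqueue K, I → queue [H, J, L, N, G, K, I]
Visit H → queue [J, L, N, G, K, I]
Visit J → queue [L, N, G, K, I]
Visit L; enqueue M → queue [N, G, K, I, M]
Visit N; enqueue B → queue [G, K, I, M, B]
Visit G → queue [K, I, M, B]
Visit K; enqueue C → queue [I, M, B, C]
Visit I → queue [M, B, C]
Visit M → queue [B, C]
Visit B → queue [C]
Visit C → queue []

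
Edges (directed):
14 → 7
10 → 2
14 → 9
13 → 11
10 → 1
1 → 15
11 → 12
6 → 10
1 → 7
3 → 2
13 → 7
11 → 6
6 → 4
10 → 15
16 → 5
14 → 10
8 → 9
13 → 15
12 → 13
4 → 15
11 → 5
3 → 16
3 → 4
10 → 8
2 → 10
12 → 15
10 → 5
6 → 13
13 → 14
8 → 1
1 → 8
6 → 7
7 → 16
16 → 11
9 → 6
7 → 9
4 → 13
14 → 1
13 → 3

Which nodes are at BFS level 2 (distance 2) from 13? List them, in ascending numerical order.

Level 0: 13
Level 1: 3, 7, 11, 14, 15
Level 2: 1, 2, 4, 5, 6, 9, 10, 12, 16
Level 3: 8

1, 2, 4, 5, 6, 9, 10, 12, 16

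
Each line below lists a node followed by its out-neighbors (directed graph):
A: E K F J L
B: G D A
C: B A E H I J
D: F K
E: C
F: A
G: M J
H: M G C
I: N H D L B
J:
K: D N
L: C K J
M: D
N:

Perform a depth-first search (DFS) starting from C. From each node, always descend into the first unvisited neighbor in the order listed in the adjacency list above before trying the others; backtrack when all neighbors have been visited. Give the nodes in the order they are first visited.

C, B, G, M, D, F, A, E, K, N, J, L, H, I

Visit C
C → B
B → G
G → M
M → D
D → F
F → A
A → E
A → K
K → N
A → J
A → L
C → H
C → I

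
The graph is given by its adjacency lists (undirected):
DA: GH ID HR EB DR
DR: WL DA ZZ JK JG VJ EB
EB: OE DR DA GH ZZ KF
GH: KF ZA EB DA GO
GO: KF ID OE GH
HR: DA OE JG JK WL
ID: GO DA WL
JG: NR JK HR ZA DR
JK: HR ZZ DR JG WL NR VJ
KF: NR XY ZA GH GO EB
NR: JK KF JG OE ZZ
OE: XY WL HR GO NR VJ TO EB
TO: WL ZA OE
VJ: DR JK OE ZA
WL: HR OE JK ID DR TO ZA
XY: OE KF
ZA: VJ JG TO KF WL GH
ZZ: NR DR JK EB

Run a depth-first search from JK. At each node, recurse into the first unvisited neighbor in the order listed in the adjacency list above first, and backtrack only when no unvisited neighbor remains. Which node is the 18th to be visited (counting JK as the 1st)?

Visit JK
JK → HR
HR → DA
DA → GH
GH → KF
KF → NR
NR → JG
JG → ZA
ZA → VJ
VJ → DR
DR → WL
WL → OE
OE → XY
OE → GO
GO → ID
OE → TO
OE → EB
EB → ZZ

Visit order: JK, HR, DA, GH, KF, NR, JG, ZA, VJ, DR, WL, OE, XY, GO, ID, TO, EB, ZZ

ZZ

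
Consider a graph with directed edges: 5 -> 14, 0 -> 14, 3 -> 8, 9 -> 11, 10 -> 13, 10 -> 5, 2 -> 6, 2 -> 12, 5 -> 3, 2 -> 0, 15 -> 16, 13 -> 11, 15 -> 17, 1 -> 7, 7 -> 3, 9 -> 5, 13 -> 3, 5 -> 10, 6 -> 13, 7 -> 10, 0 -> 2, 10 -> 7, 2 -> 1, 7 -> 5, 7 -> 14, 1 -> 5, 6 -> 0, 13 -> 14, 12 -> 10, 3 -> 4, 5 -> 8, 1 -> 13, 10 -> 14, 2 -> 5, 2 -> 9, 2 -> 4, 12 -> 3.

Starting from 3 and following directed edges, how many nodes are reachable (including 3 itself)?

3

BFS from 3 visits: 3, 4, 8
Reachable nodes: 3 of 18 total.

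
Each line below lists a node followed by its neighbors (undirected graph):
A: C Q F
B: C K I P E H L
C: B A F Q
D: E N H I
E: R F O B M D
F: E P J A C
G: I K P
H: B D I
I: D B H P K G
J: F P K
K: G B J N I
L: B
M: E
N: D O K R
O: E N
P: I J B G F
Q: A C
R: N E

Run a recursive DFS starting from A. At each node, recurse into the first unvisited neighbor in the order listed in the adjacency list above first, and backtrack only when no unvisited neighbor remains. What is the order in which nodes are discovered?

A -> C -> B -> K -> G -> I -> D -> E -> R -> N -> O -> F -> P -> J -> M -> H -> L -> Q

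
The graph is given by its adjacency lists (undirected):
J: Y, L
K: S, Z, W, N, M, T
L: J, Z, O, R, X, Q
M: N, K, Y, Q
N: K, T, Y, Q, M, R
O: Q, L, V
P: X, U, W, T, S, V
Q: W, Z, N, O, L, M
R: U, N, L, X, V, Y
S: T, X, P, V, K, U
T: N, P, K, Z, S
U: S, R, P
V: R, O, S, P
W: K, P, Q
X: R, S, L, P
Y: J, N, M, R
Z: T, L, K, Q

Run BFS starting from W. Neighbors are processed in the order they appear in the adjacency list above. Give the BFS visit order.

W → K → P → Q → S → Z → N → M → T → X → U → V → O → L → Y → R → J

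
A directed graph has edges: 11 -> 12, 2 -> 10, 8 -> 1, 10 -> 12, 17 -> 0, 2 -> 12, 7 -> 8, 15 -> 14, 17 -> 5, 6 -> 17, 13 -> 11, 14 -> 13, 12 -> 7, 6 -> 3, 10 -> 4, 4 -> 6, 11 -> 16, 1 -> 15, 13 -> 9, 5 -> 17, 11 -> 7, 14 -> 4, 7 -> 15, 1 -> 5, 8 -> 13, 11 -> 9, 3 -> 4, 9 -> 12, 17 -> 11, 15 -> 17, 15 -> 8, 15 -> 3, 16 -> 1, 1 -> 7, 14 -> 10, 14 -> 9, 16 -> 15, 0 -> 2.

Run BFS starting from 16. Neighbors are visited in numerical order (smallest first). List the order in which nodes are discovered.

16 -> 1 -> 15 -> 5 -> 7 -> 3 -> 8 -> 14 -> 17 -> 4 -> 13 -> 9 -> 10 -> 0 -> 11 -> 6 -> 12 -> 2

Visit 16; enqueue 1, 15 → queue [1, 15]
Visit 1; enqueue 5, 7 → queue [15, 5, 7]
Visit 15; enqueue 3, 8, 14, 17 → queue [5, 7, 3, 8, 14, 17]
Visit 5 → queue [7, 3, 8, 14, 17]
Visit 7 → queue [3, 8, 14, 17]
Visit 3; enqueue 4 → queue [8, 14, 17, 4]
Visit 8; enqueue 13 → queue [14, 17, 4, 13]
Visit 14; enqueue 9, 10 → queue [17, 4, 13, 9, 10]
Visit 17; enqueue 0, 11 → queue [4, 13, 9, 10, 0, 11]
Visit 4; enqueue 6 → queue [13, 9, 10, 0, 11, 6]
Visit 13 → queue [9, 10, 0, 11, 6]
Visit 9; enqueue 12 → queue [10, 0, 11, 6, 12]
Visit 10 → queue [0, 11, 6, 12]
Visit 0; enqueue 2 → queue [11, 6, 12, 2]
Visit 11 → queue [6, 12, 2]
Visit 6 → queue [12, 2]
Visit 12 → queue [2]
Visit 2 → queue []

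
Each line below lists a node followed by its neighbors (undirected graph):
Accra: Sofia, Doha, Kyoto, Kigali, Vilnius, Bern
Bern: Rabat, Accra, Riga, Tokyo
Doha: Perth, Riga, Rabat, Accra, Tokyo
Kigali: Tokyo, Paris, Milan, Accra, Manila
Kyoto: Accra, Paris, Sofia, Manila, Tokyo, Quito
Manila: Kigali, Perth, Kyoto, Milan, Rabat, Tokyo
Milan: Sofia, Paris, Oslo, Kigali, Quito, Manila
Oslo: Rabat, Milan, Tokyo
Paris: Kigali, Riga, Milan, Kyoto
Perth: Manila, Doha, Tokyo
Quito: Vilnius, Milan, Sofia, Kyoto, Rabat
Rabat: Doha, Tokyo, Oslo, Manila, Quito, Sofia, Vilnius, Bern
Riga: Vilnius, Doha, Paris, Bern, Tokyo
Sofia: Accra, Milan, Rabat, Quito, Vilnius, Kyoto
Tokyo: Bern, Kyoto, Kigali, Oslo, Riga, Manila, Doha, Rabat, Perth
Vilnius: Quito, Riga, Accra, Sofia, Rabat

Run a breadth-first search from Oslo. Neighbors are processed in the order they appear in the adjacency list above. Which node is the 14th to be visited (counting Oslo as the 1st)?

Riga

Visit Oslo; enqueue Rabat, Milan, Tokyo → queue [Rabat, Milan, Tokyo]
Visit Rabat; enqueue Doha, Manila, Quito, Sofia, Vilnius, Bern → queue [Milan, Tokyo, Doha, Manila, Quito, Sofia, Vilnius, Bern]
Visit Milan; enqueue Paris, Kigali → queue [Tokyo, Doha, Manila, Quito, Sofia, Vilnius, Bern, Paris, Kigali]
Visit Tokyo; enqueue Kyoto, Riga, Perth → queue [Doha, Manila, Quito, Sofia, Vilnius, Bern, Paris, Kigali, Kyoto, Riga, Perth]
Visit Doha; enqueue Accra → queue [Manila, Quito, Sofia, Vilnius, Bern, Paris, Kigali, Kyoto, Riga, Perth, Accra]
Visit Manila → queue [Quito, Sofia, Vilnius, Bern, Paris, Kigali, Kyoto, Riga, Perth, Accra]
Visit Quito → queue [Sofia, Vilnius, Bern, Paris, Kigali, Kyoto, Riga, Perth, Accra]
Visit Sofia → queue [Vilnius, Bern, Paris, Kigali, Kyoto, Riga, Perth, Accra]
Visit Vilnius → queue [Bern, Paris, Kigali, Kyoto, Riga, Perth, Accra]
Visit Bern → queue [Paris, Kigali, Kyoto, Riga, Perth, Accra]
Visit Paris → queue [Kigali, Kyoto, Riga, Perth, Accra]
Visit Kigali → queue [Kyoto, Riga, Perth, Accra]
Visit Kyoto → queue [Riga, Perth, Accra]
Visit Riga → queue [Perth, Accra]
Visit Perth → queue [Accra]
Visit Accra → queue []

Visit order: Oslo, Rabat, Milan, Tokyo, Doha, Manila, Quito, Sofia, Vilnius, Bern, Paris, Kigali, Kyoto, Riga, Perth, Accra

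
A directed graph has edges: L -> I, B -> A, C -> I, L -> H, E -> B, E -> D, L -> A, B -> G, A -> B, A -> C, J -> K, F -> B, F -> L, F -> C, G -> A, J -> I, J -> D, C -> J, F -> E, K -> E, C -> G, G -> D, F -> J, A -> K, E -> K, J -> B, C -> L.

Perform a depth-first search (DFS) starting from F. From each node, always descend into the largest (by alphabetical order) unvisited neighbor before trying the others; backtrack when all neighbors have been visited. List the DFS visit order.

F, L, I, H, A, K, E, D, B, G, C, J

Visit F
F → L
L → I
L → H
L → A
A → K
K → E
E → D
E → B
B → G
A → C
C → J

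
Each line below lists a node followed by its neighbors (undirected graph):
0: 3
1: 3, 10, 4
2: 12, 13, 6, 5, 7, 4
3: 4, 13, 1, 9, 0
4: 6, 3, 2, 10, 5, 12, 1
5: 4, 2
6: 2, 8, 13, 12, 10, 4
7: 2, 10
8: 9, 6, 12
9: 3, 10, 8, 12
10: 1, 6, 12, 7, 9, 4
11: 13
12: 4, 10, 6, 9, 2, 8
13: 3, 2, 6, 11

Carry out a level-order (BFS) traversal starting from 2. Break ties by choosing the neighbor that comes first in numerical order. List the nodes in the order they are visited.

2, 4, 5, 6, 7, 12, 13, 1, 3, 10, 8, 9, 11, 0

Visit 2; enqueue 4, 5, 6, 7, 12, 13 → queue [4, 5, 6, 7, 12, 13]
Visit 4; enqueue 1, 3, 10 → queue [5, 6, 7, 12, 13, 1, 3, 10]
Visit 5 → queue [6, 7, 12, 13, 1, 3, 10]
Visit 6; enqueue 8 → queue [7, 12, 13, 1, 3, 10, 8]
Visit 7 → queue [12, 13, 1, 3, 10, 8]
Visit 12; enqueue 9 → queue [13, 1, 3, 10, 8, 9]
Visit 13; enqueue 11 → queue [1, 3, 10, 8, 9, 11]
Visit 1 → queue [3, 10, 8, 9, 11]
Visit 3; enqueue 0 → queue [10, 8, 9, 11, 0]
Visit 10 → queue [8, 9, 11, 0]
Visit 8 → queue [9, 11, 0]
Visit 9 → queue [11, 0]
Visit 11 → queue [0]
Visit 0 → queue []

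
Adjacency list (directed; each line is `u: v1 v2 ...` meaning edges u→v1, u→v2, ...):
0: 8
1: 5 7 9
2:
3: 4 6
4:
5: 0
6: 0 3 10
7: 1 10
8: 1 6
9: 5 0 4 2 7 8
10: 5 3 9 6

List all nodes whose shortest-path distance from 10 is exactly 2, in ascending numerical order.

0, 2, 4, 7, 8

Level 0: 10
Level 1: 3, 5, 6, 9
Level 2: 0, 2, 4, 7, 8
Level 3: 1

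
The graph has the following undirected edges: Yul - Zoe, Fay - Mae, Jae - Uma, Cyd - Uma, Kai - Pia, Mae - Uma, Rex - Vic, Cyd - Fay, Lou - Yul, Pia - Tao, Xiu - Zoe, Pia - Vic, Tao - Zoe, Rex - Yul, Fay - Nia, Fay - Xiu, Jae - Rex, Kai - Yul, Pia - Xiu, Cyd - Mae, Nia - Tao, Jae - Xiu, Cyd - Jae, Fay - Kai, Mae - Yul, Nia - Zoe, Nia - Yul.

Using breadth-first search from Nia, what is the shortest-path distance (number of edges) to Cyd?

Level 0: Nia
Level 1: Fay, Tao, Yul, Zoe
Level 2: Cyd, Kai, Lou, Mae, Pia, Rex, Xiu
Level 3: Jae, Uma, Vic
Cyd first appears at level 2.

2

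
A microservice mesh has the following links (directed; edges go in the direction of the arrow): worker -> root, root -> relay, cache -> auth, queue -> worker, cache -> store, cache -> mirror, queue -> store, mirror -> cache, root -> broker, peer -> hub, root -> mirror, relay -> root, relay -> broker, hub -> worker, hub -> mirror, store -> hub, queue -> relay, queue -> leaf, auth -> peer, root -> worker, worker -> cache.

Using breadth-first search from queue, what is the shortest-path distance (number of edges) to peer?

Level 0: queue
Level 1: leaf, relay, store, worker
Level 2: broker, cache, hub, root
Level 3: auth, mirror
Level 4: peer
peer first appears at level 4.

4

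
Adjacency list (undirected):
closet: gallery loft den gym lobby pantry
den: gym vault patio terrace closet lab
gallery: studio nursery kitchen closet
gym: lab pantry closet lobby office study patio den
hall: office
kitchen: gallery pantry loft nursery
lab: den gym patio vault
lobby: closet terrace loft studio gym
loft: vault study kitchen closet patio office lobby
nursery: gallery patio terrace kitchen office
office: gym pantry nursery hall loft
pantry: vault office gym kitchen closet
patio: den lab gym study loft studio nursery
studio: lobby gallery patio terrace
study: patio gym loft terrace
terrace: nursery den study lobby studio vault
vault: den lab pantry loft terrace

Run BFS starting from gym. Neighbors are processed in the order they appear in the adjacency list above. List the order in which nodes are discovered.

gym, lab, pantry, closet, lobby, office, study, patio, den, vault, kitchen, gallery, loft, terrace, studio, nursery, hall

Visit gym; enqueue lab, pantry, closet, lobby, office, study, patio, den → queue [lab, pantry, closet, lobby, office, study, patio, den]
Visit lab; enqueue vault → queue [pantry, closet, lobby, office, study, patio, den, vault]
Visit pantry; enqueue kitchen → queue [closet, lobby, office, study, patio, den, vault, kitchen]
Visit closet; enqueue gallery, loft → queue [lobby, office, study, patio, den, vault, kitchen, gallery, loft]
Visit lobby; enqueue terrace, studio → queue [office, study, patio, den, vault, kitchen, gallery, loft, terrace, studio]
Visit office; enqueue nursery, hall → queue [study, patio, den, vault, kitchen, gallery, loft, terrace, studio, nursery, hall]
Visit study → queue [patio, den, vault, kitchen, gallery, loft, terrace, studio, nursery, hall]
Visit patio → queue [den, vault, kitchen, gallery, loft, terrace, studio, nursery, hall]
Visit den → queue [vault, kitchen, gallery, loft, terrace, studio, nursery, hall]
Visit vault → queue [kitchen, gallery, loft, terrace, studio, nursery, hall]
Visit kitchen → queue [gallery, loft, terrace, studio, nursery, hall]
Visit gallery → queue [loft, terrace, studio, nursery, hall]
Visit loft → queue [terrace, studio, nursery, hall]
Visit terrace → queue [studio, nursery, hall]
Visit studio → queue [nursery, hall]
Visit nursery → queue [hall]
Visit hall → queue []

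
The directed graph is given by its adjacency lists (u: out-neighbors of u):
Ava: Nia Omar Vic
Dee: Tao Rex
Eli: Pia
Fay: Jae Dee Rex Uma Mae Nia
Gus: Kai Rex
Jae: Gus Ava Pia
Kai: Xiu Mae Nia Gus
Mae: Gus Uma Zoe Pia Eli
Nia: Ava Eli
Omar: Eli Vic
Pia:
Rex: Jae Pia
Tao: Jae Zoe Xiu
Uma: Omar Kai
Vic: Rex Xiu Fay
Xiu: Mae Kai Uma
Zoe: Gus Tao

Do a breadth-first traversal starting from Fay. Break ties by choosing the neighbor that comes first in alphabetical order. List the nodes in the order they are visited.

Fay Dee Jae Mae Nia Rex Uma Tao Ava Gus Pia Eli Zoe Kai Omar Xiu Vic

Visit Fay; enqueue Dee, Jae, Mae, Nia, Rex, Uma → queue [Dee, Jae, Mae, Nia, Rex, Uma]
Visit Dee; enqueue Tao → queue [Jae, Mae, Nia, Rex, Uma, Tao]
Visit Jae; enqueue Ava, Gus, Pia → queue [Mae, Nia, Rex, Uma, Tao, Ava, Gus, Pia]
Visit Mae; enqueue Eli, Zoe → queue [Nia, Rex, Uma, Tao, Ava, Gus, Pia, Eli, Zoe]
Visit Nia → queue [Rex, Uma, Tao, Ava, Gus, Pia, Eli, Zoe]
Visit Rex → queue [Uma, Tao, Ava, Gus, Pia, Eli, Zoe]
Visit Uma; enqueue Kai, Omar → queue [Tao, Ava, Gus, Pia, Eli, Zoe, Kai, Omar]
Visit Tao; enqueue Xiu → queue [Ava, Gus, Pia, Eli, Zoe, Kai, Omar, Xiu]
Visit Ava; enqueue Vic → queue [Gus, Pia, Eli, Zoe, Kai, Omar, Xiu, Vic]
Visit Gus → queue [Pia, Eli, Zoe, Kai, Omar, Xiu, Vic]
Visit Pia → queue [Eli, Zoe, Kai, Omar, Xiu, Vic]
Visit Eli → queue [Zoe, Kai, Omar, Xiu, Vic]
Visit Zoe → queue [Kai, Omar, Xiu, Vic]
Visit Kai → queue [Omar, Xiu, Vic]
Visit Omar → queue [Xiu, Vic]
Visit Xiu → queue [Vic]
Visit Vic → queue []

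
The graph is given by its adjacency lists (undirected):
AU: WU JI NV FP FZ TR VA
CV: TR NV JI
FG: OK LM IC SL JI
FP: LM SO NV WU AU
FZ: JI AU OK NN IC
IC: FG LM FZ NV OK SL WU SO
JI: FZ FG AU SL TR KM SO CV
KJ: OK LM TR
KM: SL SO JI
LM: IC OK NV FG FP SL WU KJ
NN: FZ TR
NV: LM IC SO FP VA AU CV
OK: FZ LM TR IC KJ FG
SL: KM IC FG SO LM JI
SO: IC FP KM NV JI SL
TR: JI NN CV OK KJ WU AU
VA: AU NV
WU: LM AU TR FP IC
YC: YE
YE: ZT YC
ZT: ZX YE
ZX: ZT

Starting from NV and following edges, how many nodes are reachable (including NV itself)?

BFS from NV visits: NV, VA, SO, LM, IC, FP, CV, AU, SL, KM, JI, WU, OK, KJ, FG, FZ, TR, NN
Reachable nodes: 18 of 22 total.

18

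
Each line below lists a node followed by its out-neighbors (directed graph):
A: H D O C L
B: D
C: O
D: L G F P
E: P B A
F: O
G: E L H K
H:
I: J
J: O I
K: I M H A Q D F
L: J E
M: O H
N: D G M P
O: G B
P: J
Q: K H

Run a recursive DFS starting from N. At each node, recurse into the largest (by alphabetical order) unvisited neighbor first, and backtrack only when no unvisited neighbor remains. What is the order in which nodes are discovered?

N P J O G L E B D F A H C K Q M I

Visit N
N → P
P → J
J → O
O → G
G → L
L → E
E → B
B → D
D → F
E → A
A → H
A → C
G → K
K → Q
K → M
K → I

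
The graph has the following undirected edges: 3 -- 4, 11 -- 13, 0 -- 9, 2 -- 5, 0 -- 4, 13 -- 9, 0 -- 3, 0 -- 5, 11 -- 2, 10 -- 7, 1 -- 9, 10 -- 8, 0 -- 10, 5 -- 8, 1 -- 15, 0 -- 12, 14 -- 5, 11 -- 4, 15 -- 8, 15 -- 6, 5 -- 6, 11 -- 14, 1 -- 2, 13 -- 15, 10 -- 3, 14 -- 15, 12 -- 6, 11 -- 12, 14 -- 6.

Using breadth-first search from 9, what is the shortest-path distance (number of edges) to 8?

3

Level 0: 9
Level 1: 0, 1, 13
Level 2: 2, 3, 4, 5, 10, 11, 12, 15
Level 3: 6, 7, 8, 14
8 first appears at level 3.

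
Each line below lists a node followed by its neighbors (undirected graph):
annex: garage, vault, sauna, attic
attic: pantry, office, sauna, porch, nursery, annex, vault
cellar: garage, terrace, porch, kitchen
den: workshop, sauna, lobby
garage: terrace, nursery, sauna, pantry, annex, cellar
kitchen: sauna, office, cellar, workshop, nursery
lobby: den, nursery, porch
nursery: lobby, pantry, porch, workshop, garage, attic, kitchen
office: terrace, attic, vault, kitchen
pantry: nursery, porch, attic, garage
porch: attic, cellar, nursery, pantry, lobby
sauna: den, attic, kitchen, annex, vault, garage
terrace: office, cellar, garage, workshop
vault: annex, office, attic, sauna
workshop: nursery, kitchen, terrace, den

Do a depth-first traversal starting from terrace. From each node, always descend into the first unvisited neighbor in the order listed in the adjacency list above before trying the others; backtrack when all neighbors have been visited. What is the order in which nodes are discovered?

terrace -> office -> attic -> pantry -> nursery -> lobby -> den -> workshop -> kitchen -> sauna -> annex -> garage -> cellar -> porch -> vault

Visit terrace
terrace → office
office → attic
attic → pantry
pantry → nursery
nursery → lobby
lobby → den
den → workshop
workshop → kitchen
kitchen → sauna
sauna → annex
annex → garage
garage → cellar
cellar → porch
annex → vault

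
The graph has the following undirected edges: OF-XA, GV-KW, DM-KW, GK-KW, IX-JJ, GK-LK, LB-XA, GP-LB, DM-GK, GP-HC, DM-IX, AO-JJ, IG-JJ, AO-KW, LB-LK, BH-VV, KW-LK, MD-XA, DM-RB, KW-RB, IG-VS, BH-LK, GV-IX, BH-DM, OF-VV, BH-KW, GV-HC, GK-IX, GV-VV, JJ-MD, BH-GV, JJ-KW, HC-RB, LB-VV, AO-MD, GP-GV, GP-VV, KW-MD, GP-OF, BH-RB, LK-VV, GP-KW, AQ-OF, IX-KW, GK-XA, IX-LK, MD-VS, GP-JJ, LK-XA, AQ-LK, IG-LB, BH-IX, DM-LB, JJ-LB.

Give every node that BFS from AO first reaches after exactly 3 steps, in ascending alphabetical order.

AQ, HC, OF, VV

Level 0: AO
Level 1: JJ, KW, MD
Level 2: BH, DM, GK, GP, GV, IG, IX, LB, LK, RB, VS, XA
Level 3: AQ, HC, OF, VV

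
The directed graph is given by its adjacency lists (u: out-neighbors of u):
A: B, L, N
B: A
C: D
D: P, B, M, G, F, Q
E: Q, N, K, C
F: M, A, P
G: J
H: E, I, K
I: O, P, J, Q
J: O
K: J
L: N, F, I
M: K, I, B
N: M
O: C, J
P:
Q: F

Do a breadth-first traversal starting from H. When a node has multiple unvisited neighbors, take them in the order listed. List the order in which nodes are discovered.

Visit H; enqueue E, I, K → queue [E, I, K]
Visit E; enqueue Q, N, C → queue [I, K, Q, N, C]
Visit I; enqueue O, P, J → queue [K, Q, N, C, O, P, J]
Visit K → queue [Q, N, C, O, P, J]
Visit Q; enqueue F → queue [N, C, O, P, J, F]
Visit N; enqueue M → queue [C, O, P, J, F, M]
Visit C; enqueue D → queue [O, P, J, F, M, D]
Visit O → queue [P, J, F, M, D]
Visit P → queue [J, F, M, D]
Visit J → queue [F, M, D]
Visit F; enqueue A → queue [M, D, A]
Visit M; enqueue B → queue [D, A, B]
Visit D; enqueue G → queue [A, B, G]
Visit A; enqueue L → queue [B, G, L]
Visit B → queue [G, L]
Visit G → queue [L]
Visit L → queue []

H -> E -> I -> K -> Q -> N -> C -> O -> P -> J -> F -> M -> D -> A -> B -> G -> L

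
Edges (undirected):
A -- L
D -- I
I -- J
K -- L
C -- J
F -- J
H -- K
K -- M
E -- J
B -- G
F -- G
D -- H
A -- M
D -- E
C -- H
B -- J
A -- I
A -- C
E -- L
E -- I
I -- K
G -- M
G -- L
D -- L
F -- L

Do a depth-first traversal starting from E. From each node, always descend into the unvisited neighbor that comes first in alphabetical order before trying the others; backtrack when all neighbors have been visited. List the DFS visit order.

Visit E
E → D
D → H
H → C
C → A
A → I
I → J
J → B
B → G
G → F
F → L
L → K
K → M

E → D → H → C → A → I → J → B → G → F → L → K → M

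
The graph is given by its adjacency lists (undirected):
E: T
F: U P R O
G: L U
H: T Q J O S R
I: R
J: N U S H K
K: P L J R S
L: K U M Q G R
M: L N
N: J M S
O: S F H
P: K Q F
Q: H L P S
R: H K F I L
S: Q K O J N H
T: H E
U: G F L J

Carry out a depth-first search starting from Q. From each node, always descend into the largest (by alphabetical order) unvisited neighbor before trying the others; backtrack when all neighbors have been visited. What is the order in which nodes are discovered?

Visit Q
Q → S
S → O
O → H
H → T
T → E
H → R
R → L
L → U
U → J
J → N
N → M
J → K
K → P
P → F
U → G
R → I

Q, S, O, H, T, E, R, L, U, J, N, M, K, P, F, G, I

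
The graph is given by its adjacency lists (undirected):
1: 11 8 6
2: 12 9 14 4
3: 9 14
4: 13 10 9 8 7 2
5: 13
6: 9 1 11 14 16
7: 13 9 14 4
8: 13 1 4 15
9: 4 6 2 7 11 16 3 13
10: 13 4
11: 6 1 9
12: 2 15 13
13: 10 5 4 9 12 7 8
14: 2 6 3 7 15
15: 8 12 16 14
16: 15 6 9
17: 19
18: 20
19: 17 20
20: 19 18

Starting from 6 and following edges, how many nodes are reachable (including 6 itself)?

16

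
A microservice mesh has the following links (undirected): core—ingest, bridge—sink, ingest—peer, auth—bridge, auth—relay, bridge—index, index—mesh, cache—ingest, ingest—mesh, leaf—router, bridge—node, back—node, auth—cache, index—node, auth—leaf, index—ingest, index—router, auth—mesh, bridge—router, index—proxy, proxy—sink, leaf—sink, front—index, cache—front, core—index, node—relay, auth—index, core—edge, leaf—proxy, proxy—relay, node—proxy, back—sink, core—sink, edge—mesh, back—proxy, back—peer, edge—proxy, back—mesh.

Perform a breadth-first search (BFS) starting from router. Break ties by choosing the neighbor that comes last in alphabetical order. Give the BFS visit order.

router, leaf, index, bridge, sink, proxy, auth, node, mesh, ingest, front, core, back, relay, edge, cache, peer

Visit router; enqueue leaf, index, bridge → queue [leaf, index, bridge]
Visit leaf; enqueue sink, proxy, auth → queue [index, bridge, sink, proxy, auth]
Visit index; enqueue node, mesh, ingest, front, core → queue [bridge, sink, proxy, auth, node, mesh, ingest, front, core]
Visit bridge → queue [sink, proxy, auth, node, mesh, ingest, front, core]
Visit sink; enqueue back → queue [proxy, auth, node, mesh, ingest, front, core, back]
Visit proxy; enqueue relay, edge → queue [auth, node, mesh, ingest, front, core, back, relay, edge]
Visit auth; enqueue cache → queue [node, mesh, ingest, front, core, back, relay, edge, cache]
Visit node → queue [mesh, ingest, front, core, back, relay, edge, cache]
Visit mesh → queue [ingest, front, core, back, relay, edge, cache]
Visit ingest; enqueue peer → queue [front, core, back, relay, edge, cache, peer]
Visit front → queue [core, back, relay, edge, cache, peer]
Visit core → queue [back, relay, edge, cache, peer]
Visit back → queue [relay, edge, cache, peer]
Visit relay → queue [edge, cache, peer]
Visit edge → queue [cache, peer]
Visit cache → queue [peer]
Visit peer → queue []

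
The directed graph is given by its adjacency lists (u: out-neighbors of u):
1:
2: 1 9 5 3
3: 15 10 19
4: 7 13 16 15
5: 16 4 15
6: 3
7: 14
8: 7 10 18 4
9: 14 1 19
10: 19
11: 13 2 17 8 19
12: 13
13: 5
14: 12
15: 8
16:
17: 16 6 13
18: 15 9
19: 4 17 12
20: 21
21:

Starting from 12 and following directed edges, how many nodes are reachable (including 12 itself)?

BFS from 12 visits: 12, 13, 5, 16, 4, 15, 7, 8, 14, 10, 18, 19, 9, 17, 1, 6, 3
Reachable nodes: 17 of 21 total.

17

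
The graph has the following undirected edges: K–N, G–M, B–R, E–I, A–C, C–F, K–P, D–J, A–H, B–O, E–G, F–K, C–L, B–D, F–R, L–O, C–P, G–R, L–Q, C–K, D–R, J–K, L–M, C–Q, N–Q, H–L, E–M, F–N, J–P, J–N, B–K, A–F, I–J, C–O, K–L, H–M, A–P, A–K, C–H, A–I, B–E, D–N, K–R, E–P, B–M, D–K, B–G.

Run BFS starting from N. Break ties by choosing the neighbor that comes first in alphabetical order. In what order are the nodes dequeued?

Visit N; enqueue D, F, J, K, Q → queue [D, F, J, K, Q]
Visit D; enqueue B, R → queue [F, J, K, Q, B, R]
Visit F; enqueue A, C → queue [J, K, Q, B, R, A, C]
Visit J; enqueue I, P → queue [K, Q, B, R, A, C, I, P]
Visit K; enqueue L → queue [Q, B, R, A, C, I, P, L]
Visit Q → queue [B, R, A, C, I, P, L]
Visit B; enqueue E, G, M, O → queue [R, A, C, I, P, L, E, G, M, O]
Visit R → queue [A, C, I, P, L, E, G, M, O]
Visit A; enqueue H → queue [C, I, P, L, E, G, M, O, H]
Visit C → queue [I, P, L, E, G, M, O, H]
Visit I → queue [P, L, E, G, M, O, H]
Visit P → queue [L, E, G, M, O, H]
Visit L → queue [E, G, M, O, H]
Visit E → queue [G, M, O, H]
Visit G → queue [M, O, H]
Visit M → queue [O, H]
Visit O → queue [H]
Visit H → queue []

N D F J K Q B R A C I P L E G M O H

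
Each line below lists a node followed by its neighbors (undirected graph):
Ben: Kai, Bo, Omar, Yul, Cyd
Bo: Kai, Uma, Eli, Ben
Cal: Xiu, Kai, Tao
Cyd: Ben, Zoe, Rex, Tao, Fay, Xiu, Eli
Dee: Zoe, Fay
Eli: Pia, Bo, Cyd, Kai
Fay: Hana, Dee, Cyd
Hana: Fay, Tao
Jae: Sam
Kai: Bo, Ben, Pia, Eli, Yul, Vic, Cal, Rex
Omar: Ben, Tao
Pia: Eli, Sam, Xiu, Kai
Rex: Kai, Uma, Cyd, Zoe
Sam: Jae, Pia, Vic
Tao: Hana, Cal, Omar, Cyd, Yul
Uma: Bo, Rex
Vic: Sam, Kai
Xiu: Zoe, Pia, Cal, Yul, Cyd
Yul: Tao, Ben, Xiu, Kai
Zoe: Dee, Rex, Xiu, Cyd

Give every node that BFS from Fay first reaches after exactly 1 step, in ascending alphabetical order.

Cyd, Dee, Hana

Level 0: Fay
Level 1: Cyd, Dee, Hana
Level 2: Ben, Eli, Rex, Tao, Xiu, Zoe
Level 3: Bo, Cal, Kai, Omar, Pia, Uma, Yul
Level 4: Sam, Vic
Level 5: Jae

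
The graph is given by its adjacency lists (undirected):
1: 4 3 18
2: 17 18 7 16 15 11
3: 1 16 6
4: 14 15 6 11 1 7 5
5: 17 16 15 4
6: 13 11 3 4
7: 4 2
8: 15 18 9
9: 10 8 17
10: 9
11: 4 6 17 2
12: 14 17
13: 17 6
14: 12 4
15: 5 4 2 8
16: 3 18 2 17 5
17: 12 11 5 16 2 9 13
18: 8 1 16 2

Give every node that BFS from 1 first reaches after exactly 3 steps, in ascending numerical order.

9, 12, 13, 17

Level 0: 1
Level 1: 3, 4, 18
Level 2: 2, 5, 6, 7, 8, 11, 14, 15, 16
Level 3: 9, 12, 13, 17
Level 4: 10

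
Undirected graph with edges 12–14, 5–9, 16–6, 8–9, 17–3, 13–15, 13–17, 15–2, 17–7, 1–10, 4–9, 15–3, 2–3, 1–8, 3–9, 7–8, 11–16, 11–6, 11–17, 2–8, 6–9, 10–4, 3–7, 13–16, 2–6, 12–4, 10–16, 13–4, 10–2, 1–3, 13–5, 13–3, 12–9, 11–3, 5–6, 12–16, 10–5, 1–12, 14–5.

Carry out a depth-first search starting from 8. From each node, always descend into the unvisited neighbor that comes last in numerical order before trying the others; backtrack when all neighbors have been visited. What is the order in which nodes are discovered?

8 -> 9 -> 12 -> 16 -> 13 -> 17 -> 11 -> 6 -> 5 -> 14 -> 10 -> 4 -> 2 -> 15 -> 3 -> 7 -> 1

Visit 8
8 → 9
9 → 12
12 → 16
16 → 13
13 → 17
17 → 11
11 → 6
6 → 5
5 → 14
5 → 10
10 → 4
10 → 2
2 → 15
15 → 3
3 → 7
3 → 1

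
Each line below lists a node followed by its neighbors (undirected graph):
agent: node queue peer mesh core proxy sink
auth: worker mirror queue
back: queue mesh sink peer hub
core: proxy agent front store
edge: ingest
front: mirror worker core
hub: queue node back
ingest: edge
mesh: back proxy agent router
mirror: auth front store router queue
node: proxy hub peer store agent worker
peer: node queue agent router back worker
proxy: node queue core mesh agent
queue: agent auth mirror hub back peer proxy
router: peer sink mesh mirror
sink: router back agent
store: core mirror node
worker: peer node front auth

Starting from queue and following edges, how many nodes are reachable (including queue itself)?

BFS from queue visits: queue, agent, auth, mirror, hub, back, peer, proxy, node, mesh, core, sink, worker, front, store, router
Reachable nodes: 16 of 18 total.

16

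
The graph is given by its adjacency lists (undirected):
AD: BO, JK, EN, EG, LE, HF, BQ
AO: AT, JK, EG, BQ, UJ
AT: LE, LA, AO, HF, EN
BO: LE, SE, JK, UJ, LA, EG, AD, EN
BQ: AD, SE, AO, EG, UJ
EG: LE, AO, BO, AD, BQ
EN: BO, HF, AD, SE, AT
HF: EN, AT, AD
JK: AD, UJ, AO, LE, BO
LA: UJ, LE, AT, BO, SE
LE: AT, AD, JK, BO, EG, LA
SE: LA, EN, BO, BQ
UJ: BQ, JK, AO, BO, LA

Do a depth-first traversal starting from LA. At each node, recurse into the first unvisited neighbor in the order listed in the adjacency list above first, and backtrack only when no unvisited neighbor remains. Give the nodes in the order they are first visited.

Visit LA
LA → UJ
UJ → BQ
BQ → AD
AD → BO
BO → LE
LE → AT
AT → AO
AO → JK
AO → EG
AT → HF
HF → EN
EN → SE

LA, UJ, BQ, AD, BO, LE, AT, AO, JK, EG, HF, EN, SE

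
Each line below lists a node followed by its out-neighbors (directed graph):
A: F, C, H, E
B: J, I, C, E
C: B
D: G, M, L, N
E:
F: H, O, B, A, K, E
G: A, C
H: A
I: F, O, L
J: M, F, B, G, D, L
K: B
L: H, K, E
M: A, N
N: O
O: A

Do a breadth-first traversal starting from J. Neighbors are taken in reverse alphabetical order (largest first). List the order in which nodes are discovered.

Visit J; enqueue M, L, G, F, D, B → queue [M, L, G, F, D, B]
Visit M; enqueue N, A → queue [L, G, F, D, B, N, A]
Visit L; enqueue K, H, E → queue [G, F, D, B, N, A, K, H, E]
Visit G; enqueue C → queue [F, D, B, N, A, K, H, E, C]
Visit F; enqueue O → queue [D, B, N, A, K, H, E, C, O]
Visit D → queue [B, N, A, K, H, E, C, O]
Visit B; enqueue I → queue [N, A, K, H, E, C, O, I]
Visit N → queue [A, K, H, E, C, O, I]
Visit A → queue [K, H, E, C, O, I]
Visit K → queue [H, E, C, O, I]
Visit H → queue [E, C, O, I]
Visit E → queue [C, O, I]
Visit C → queue [O, I]
Visit O → queue [I]
Visit I → queue []

J M L G F D B N A K H E C O I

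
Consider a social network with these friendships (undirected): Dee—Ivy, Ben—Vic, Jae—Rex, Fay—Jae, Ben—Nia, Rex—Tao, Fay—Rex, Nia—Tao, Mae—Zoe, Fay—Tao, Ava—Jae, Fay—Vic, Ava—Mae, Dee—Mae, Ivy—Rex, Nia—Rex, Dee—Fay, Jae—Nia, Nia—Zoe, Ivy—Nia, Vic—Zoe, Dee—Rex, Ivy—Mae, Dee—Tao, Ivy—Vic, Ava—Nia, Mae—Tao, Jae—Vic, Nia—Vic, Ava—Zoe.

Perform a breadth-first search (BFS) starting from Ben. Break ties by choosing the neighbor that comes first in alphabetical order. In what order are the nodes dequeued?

Visit Ben; enqueue Nia, Vic → queue [Nia, Vic]
Visit Nia; enqueue Ava, Ivy, Jae, Rex, Tao, Zoe → queue [Vic, Ava, Ivy, Jae, Rex, Tao, Zoe]
Visit Vic; enqueue Fay → queue [Ava, Ivy, Jae, Rex, Tao, Zoe, Fay]
Visit Ava; enqueue Mae → queue [Ivy, Jae, Rex, Tao, Zoe, Fay, Mae]
Visit Ivy; enqueue Dee → queue [Jae, Rex, Tao, Zoe, Fay, Mae, Dee]
Visit Jae → queue [Rex, Tao, Zoe, Fay, Mae, Dee]
Visit Rex → queue [Tao, Zoe, Fay, Mae, Dee]
Visit Tao → queue [Zoe, Fay, Mae, Dee]
Visit Zoe → queue [Fay, Mae, Dee]
Visit Fay → queue [Mae, Dee]
Visit Mae → queue [Dee]
Visit Dee → queue []

Ben, Nia, Vic, Ava, Ivy, Jae, Rex, Tao, Zoe, Fay, Mae, Dee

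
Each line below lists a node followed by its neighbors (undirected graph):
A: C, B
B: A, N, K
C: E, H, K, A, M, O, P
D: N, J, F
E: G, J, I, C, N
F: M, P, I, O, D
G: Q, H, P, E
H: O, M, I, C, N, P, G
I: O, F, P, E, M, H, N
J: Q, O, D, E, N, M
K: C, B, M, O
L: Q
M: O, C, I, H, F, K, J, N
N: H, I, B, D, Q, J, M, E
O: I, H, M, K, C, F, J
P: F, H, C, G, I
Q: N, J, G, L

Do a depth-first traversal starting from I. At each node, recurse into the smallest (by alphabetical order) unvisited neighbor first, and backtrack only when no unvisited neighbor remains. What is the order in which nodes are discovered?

I, E, C, A, B, K, M, F, D, J, N, H, G, P, Q, L, O

Visit I
I → E
E → C
C → A
A → B
B → K
K → M
M → F
F → D
D → J
J → N
N → H
H → G
G → P
G → Q
Q → L
H → O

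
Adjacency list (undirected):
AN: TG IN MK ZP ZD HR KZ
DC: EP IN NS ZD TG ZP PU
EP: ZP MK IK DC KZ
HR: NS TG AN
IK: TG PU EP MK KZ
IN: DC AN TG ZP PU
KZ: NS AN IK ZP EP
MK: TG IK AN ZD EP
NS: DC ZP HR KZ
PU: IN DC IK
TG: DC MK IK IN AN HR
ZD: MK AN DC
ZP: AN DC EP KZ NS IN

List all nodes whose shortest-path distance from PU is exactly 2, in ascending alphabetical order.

AN, EP, KZ, MK, NS, TG, ZD, ZP

Level 0: PU
Level 1: DC, IK, IN
Level 2: AN, EP, KZ, MK, NS, TG, ZD, ZP
Level 3: HR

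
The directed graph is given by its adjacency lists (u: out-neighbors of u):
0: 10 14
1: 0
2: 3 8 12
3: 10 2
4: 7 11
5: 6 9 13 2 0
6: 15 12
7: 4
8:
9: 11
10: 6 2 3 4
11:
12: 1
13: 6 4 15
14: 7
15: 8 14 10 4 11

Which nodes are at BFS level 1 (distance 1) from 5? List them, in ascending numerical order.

Level 0: 5
Level 1: 0, 2, 6, 9, 13
Level 2: 3, 4, 8, 10, 11, 12, 14, 15
Level 3: 1, 7

0, 2, 6, 9, 13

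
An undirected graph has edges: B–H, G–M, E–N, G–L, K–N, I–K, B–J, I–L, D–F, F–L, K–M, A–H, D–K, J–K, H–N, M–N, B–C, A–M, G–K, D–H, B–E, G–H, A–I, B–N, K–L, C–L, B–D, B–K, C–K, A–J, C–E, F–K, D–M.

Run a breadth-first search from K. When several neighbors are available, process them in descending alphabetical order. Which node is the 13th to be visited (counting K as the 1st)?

E

Visit K; enqueue N, M, L, J, I, G, F, D, C, B → queue [N, M, L, J, I, G, F, D, C, B]
Visit N; enqueue H, E → queue [M, L, J, I, G, F, D, C, B, H, E]
Visit M; enqueue A → queue [L, J, I, G, F, D, C, B, H, E, A]
Visit L → queue [J, I, G, F, D, C, B, H, E, A]
Visit J → queue [I, G, F, D, C, B, H, E, A]
Visit I → queue [G, F, D, C, B, H, E, A]
Visit G → queue [F, D, C, B, H, E, A]
Visit F → queue [D, C, B, H, E, A]
Visit D → queue [C, B, H, E, A]
Visit C → queue [B, H, E, A]
Visit B → queue [H, E, A]
Visit H → queue [E, A]
Visit E → queue [A]
Visit A → queue []

Visit order: K, N, M, L, J, I, G, F, D, C, B, H, E, A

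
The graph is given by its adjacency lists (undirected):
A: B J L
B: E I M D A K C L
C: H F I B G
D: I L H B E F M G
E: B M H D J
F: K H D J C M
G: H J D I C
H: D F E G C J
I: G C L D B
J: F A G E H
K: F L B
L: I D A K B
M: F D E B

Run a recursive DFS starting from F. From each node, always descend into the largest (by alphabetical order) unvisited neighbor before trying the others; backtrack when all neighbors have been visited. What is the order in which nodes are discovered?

F → M → E → J → H → G → I → L → K → B → D → C → A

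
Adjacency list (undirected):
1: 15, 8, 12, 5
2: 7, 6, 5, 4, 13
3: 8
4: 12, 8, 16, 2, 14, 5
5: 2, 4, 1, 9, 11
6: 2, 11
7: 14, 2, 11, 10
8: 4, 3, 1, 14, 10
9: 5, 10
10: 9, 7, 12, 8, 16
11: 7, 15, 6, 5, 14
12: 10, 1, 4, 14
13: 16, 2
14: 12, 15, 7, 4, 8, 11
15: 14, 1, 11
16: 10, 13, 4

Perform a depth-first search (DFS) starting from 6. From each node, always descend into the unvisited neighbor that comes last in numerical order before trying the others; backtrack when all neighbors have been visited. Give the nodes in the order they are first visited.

6, 11, 15, 14, 12, 10, 16, 13, 2, 7, 5, 9, 4, 8, 3, 1

Visit 6
6 → 11
11 → 15
15 → 14
14 → 12
12 → 10
10 → 16
16 → 13
13 → 2
2 → 7
2 → 5
5 → 9
5 → 4
4 → 8
8 → 3
8 → 1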